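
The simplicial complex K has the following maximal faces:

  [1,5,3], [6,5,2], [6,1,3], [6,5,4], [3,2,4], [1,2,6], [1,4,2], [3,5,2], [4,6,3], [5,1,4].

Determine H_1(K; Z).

Fix the vertex order 1 < 2 < 3 < 4 < 5 < 6 and write every simplex with vertices in increasing order. Then dim K = 2 and the simplices of K are:

  0-simplices (6): [1], [2], [3], [4], [5], [6]
  1-simplices (15): [1,2], [1,3], [1,4], [1,5], [1,6], [2,3], [2,4], [2,5], [2,6], [3,4], [3,5], [3,6], [4,5], [4,6], [5,6]
  2-simplices (10): [1,2,4], [1,2,6], [1,3,5], [1,3,6], [1,4,5], [2,3,4], [2,3,5], [2,5,6], [3,4,6], [4,5,6]

so the chain groups are C_0 ≅ Z^6, C_1 ≅ Z^15, C_2 ≅ Z^10.

∂_1: C_1 → C_0 is given by ∂[p,q] = [q] − [p]. For instance
  ∂[1,5] = [5] − [1].
This gives a 6×15 integer matrix of rank 5; reducing to Smith normal form yields diagonal entries (1,1,1,1,1).

∂_2: C_2 → C_1 maps a triangle to the signed sum of its edges. For instance
  ∂[1,4,5] = [4,5] − [1,5] + [1,4],
  ∂[3,4,6] = [4,6] − [3,6] + [3,4].
The 15×10 boundary matrix has rank 10 and Smith normal form diag(1,1,1,1,1,1,1,1,1,2).

Now H_k = ker ∂_k / im ∂_{k+1}, so:

  H_1: rank ker ∂_1 − rank ∂_2 = (15 − 5) − 10 = 0, and ∂_2 has invariant factor 2 > 1, so H_1 = Z/2.

(K is a triangulation of the real projective plane RP^2.)

H_1 = Z/2.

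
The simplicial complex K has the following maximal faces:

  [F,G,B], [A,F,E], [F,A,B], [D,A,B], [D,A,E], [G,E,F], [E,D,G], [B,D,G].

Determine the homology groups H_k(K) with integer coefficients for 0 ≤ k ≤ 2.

H_0 ≅ Z,  H_1 = 0,  H_2 ≅ Z.

Order the vertices as A < B < D < E < F < G. Listing each simplex with vertices in this order, K has dimension 2 with simplices:

  0-simplices (6): A, B, D, E, F, G
  1-simplices (12): AB, AD, AE, AF, BD, BF, BG, DE, DG, EF, EG, FG
  2-simplices (8): ABD, ABF, ADE, AEF, BDG, BFG, DEG, EFG

Hence C_0 ≅ Z^6, C_1 ≅ Z^12, C_2 ≅ Z^8.

The boundary map ∂_1: C_1 → C_0 sends each edge [p,q] (with p < q) to q − p.
The 6×12 boundary matrix has rank 5 and Smith normal form diag(1,1,1,1,1).

∂_2: C_2 → C_1 acts by ∂[p,q,r] = [q,r] − [p,r] + [p,q]. For instance
  ∂DEG = EG − DG + DE,
  ∂ABF = BF − AF + AB.
This gives a 12×8 integer matrix of rank 7; reducing to Smith normal form yields diagonal entries (1,1,1,1,1,1,1).

Reading off H_k = ker ∂_k / im ∂_{k+1}:

  H_0: rank C_0 − rank ∂_1 = 6 − 5 = 1, and the invariant factors of ∂_1 are all 1, so H_0 = Z.
  H_1: rank ker ∂_1 − rank ∂_2 = (12 − 5) − 7 = 0, and the invariant factors of ∂_2 are all 1, so H_1 = 0.
  H_2: rank ker ∂_2 − rank ∂_3 = (8 − 7) − 0 = 1, and there is no ∂_3, so H_2 = Z.

As a check, the Euler characteristic is 6 − 12 + 8 = 2, which agrees with 1 − 0 + 1 = 2.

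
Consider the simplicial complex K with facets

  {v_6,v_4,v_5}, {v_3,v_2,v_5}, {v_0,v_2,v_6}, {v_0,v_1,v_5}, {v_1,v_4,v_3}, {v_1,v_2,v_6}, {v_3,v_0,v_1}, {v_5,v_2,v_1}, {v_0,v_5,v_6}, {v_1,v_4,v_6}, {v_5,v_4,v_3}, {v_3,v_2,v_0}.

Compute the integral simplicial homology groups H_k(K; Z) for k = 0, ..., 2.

H_0 ≅ Z,  H_1 ≅ Z/2,  H_2 = 0.

Take the total order v_0 < v_1 < v_2 < v_3 < v_4 < v_5 < v_6 on the vertex set. Then K (dimension 2) consists of the simplices:

  0-simplices (7): [v_0], [v_1], [v_2], [v_3], [v_4], [v_5], [v_6]
  1-simplices (18): (18 of them)
  2-simplices (12): (12 of them)

so the chain groups are C_0 ≅ Z^7, C_1 ≅ Z^18, C_2 ≅ Z^12.

Boundary ∂_1: C_1 → C_0 is given by ∂[p,q] = [q] − [p]. For instance
  ∂[v_0,v_1] = [v_1] − [v_0].
As a 7×18 matrix over Z this has rank 6, with invariant factors (1,1,1,1,1,1).

The boundary map ∂_2: C_2 → C_1 acts by ∂[p,q,r] = [q,r] − [p,r] + [p,q]. For instance
  ∂[v_2,v_3,v_5] = [v_3,v_5] − [v_2,v_5] + [v_2,v_3],
  ∂[v_0,v_1,v_3] = [v_1,v_3] − [v_0,v_3] + [v_0,v_1].
This gives a 18×12 integer matrix of rank 12; reducing to Smith normal form yields diagonal entries (1,1,1,1,1,1,1,1,1,1,1,2).

Computing H_k = (kernel of ∂_k) / (image of ∂_{k+1}):

  H_0: rank C_0 − rank ∂_1 = 7 − 6 = 1, and the invariant factors of ∂_1 are all 1, so H_0 = Z.
  H_1: rank ker ∂_1 − rank ∂_2 = (18 − 6) − 12 = 0, and ∂_2 has invariant factor 2 > 1, so H_1 = Z/2.
  H_2: rank ker ∂_2 − rank ∂_3 = (12 − 12) − 0 = 0, and there is no ∂_3, so H_2 = 0.

As a check, the Euler characteristic is 7 − 18 + 12 = 1, which agrees with 1 − 0 + 0 = 1.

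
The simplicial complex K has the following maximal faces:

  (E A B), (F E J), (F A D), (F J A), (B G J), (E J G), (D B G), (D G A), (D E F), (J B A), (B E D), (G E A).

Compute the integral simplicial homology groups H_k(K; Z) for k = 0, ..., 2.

H_0 = Z,  H_1 = Z/2Z,  H_2 = 0.

Order the vertices as A < B < D < E < F < G < J. Listing each simplex with vertices in this order, K has dimension 2 with simplices:

  0-simplices (7): A, B, D, E, F, G, J
  1-simplices (18): AB, AD, AE, AF, AG, AJ, BD, BE, BG, BJ, DE, DF, DG, EF, EG, EJ, FJ, GJ
  2-simplices (12): ABE, ABJ, ADF, ADG, AEG, AFJ, BDE, BDG, BGJ, DEF, EFJ, EGJ

giving chain groups C_0 ≅ Z^7, C_1 ≅ Z^18, C_2 ≅ Z^12.

The boundary map ∂_1: C_1 → C_0 maps an edge to its endpoints' difference, ∂[p,q] = q − p. For instance
  ∂EG = G − E.
This gives a 7×18 integer matrix of rank 6; reducing to Smith normal form yields diagonal entries (1,1,1,1,1,1).

The boundary map ∂_2: C_2 → C_1 maps a triangle to the signed sum of its edges. For instance
  ∂EGJ = GJ − EJ + EG,
  ∂ADF = DF − AF + AD.
The 18×12 boundary matrix has rank 12 and Smith normal form diag(1,1,1,1,1,1,1,1,1,1,1,2).

Computing H_k = (kernel of ∂_k) / (image of ∂_{k+1}):

  H_0: rank C_0 − rank ∂_1 = 7 − 6 = 1, and the invariant factors of ∂_1 are all 1, so H_0 ≅ Z.
  H_1: rank ker ∂_1 − rank ∂_2 = (18 − 6) − 12 = 0, and ∂_2 has invariant factor 2 > 1, so H_1 ≅ Z/2Z.
  H_2: rank ker ∂_2 − rank ∂_3 = (12 − 12) − 0 = 0, and there is no ∂_3, so H_2 ≅ 0.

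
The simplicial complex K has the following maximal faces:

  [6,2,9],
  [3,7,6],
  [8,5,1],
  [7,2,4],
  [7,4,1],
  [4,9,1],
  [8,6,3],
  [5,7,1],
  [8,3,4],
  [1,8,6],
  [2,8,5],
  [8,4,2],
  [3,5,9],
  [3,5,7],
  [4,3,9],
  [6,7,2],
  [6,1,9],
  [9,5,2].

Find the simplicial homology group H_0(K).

H_0 ≅ Z.

We work with the vertex ordering 1 < 2 < 3 < 4 < 5 < 6 < 7 < 8 < 9. The simplices of K, each written with vertices in increasing order, are:

  0-simplices (9): [1], [2], [3], [4], [5], [6], [7], [8], [9]
  1-simplices (27): (27 of them)
  2-simplices (18): [1,4,7], [1,4,9], [1,5,7], [1,5,8], [1,6,8], [1,6,9], [2,4,7], [2,4,8], [2,5,8], [2,5,9], [2,6,7], [2,6,9], [3,4,8], [3,4,9], [3,5,7], [3,5,9], [3,6,7], [3,6,8]

so the chain groups are C_0 ≅ Z^9, C_1 ≅ Z^27, C_2 ≅ Z^18.

The boundary map ∂_1: C_1 → C_0 maps an edge to its endpoints' difference, ∂[p,q] = q − p. For instance
  ∂[1,5] = [5] − [1].
This gives a 9×27 integer matrix of rank 8; reducing to Smith normal form yields diagonal entries (1,1,1,1,1,1,1,1).

Boundary ∂_2: C_2 → C_1 acts by ∂[p,q,r] = [q,r] − [p,r] + [p,q]. For instance
  ∂[1,4,7] = [4,7] − [1,7] + [1,4],
  ∂[3,4,9] = [4,9] − [3,9] + [3,4].
This gives a 27×18 integer matrix of rank 17; reducing to Smith normal form yields diagonal entries (1,1,1,1,1,1,1,1,1,1,1,1,1,1,1,1,1).

Computing H_k = (kernel of ∂_k) / (image of ∂_{k+1}):

  H_0: rank C_0 − rank ∂_1 = 9 − 8 = 1, and the invariant factors of ∂_1 are all 1, so H_0 ≅ Z.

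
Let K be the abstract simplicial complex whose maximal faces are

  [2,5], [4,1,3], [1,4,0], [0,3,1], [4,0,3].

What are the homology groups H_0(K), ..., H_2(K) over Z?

Take the total order 0 < 1 < 2 < 3 < 4 < 5 on the vertex set. Then K (dimension 2) consists of the simplices:

  0-simplices (6): [0], [1], [2], [3], [4], [5]
  1-simplices (7): [0,1], [0,3], [0,4], [1,3], [1,4], [2,5], [3,4]
  2-simplices (4): [0,1,3], [0,1,4], [0,3,4], [1,3,4]

Hence C_0 ≅ Z^6, C_1 ≅ Z^7, C_2 ≅ Z^4.

Boundary ∂_1: C_1 → C_0 sends each edge [p,q] (with p < q) to q − p. For instance
  ∂[1,3] = [3] − [1].
This gives a 6×7 integer matrix of rank 4; reducing to Smith normal form yields diagonal entries (1,1,1,1).

The boundary map ∂_2: C_2 → C_1 maps a triangle to the signed sum of its edges. For instance
  ∂[0,1,3] = [1,3] − [0,3] + [0,1],
  ∂[1,3,4] = [3,4] − [1,4] + [1,3].
As a 7×4 matrix over Z this has rank 3, with invariant factors (1,1,1).

Reading off H_k = ker ∂_k / im ∂_{k+1}:

  H_0: rank C_0 − rank ∂_1 = 6 − 4 = 2, and the invariant factors of ∂_1 are all 1, so H_0 = Z^2.
  H_1: rank ker ∂_1 − rank ∂_2 = (7 − 4) − 3 = 0, and the invariant factors of ∂_2 are all 1, so H_1 = 0.
  H_2: rank ker ∂_2 − rank ∂_3 = (4 − 3) − 0 = 1, and there is no ∂_3, so H_2 = Z.

As a check, the Euler characteristic is 6 − 7 + 4 = 3, which agrees with 2 − 0 + 1 = 3.

H_0 = Z^2,  H_1 = 0,  H_2 = Z.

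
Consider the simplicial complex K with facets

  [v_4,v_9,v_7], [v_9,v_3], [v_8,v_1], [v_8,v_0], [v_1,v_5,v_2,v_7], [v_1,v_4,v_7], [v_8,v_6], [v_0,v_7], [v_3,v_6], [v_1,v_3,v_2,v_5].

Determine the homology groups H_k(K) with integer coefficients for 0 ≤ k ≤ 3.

H_0 ≅ Z,  H_1 ≅ Z^3,  H_2 = 0,  H_3 = 0.

K has 10 vertices, 19 edges, 9 triangles, 2 3-simplices.
rank ∂_0 = 0, rank ∂_1 = 9 ⇒ b_0 = 10 − 0 − 9 = 1; all invariant factors of ∂_1 are 1 so no torsion. So H_0 ≅ Z.
rank ∂_1 = 9, rank ∂_2 = 7 ⇒ b_1 = 19 − 9 − 7 = 3; all invariant factors of ∂_2 are 1 so no torsion. So H_1 ≅ Z^3.
rank ∂_2 = 7, rank ∂_3 = 2 ⇒ b_2 = 9 − 7 − 2 = 0; all invariant factors of ∂_3 are 1 so no torsion. So H_2 ≅ 0.
rank ∂_3 = 2, rank ∂_4 = 0 ⇒ b_3 = 2 − 2 − 0 = 0. So H_3 ≅ 0.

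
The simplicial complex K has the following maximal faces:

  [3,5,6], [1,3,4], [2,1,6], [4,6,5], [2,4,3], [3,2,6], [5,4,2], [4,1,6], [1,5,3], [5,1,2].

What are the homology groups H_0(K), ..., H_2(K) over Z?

Take the total order 1 < 2 < 3 < 4 < 5 < 6 on the vertex set. Then K (dimension 2) consists of the simplices:

  0-simplices (6): [1], [2], [3], [4], [5], [6]
  1-simplices (15): [1,2], [1,3], [1,4], [1,5], [1,6], [2,3], [2,4], [2,5], [2,6], [3,4], [3,5], [3,6], [4,5], [4,6], [5,6]
  2-simplices (10): [1,2,5], [1,2,6], [1,3,4], [1,3,5], [1,4,6], [2,3,4], [2,3,6], [2,4,5], [3,5,6], [4,5,6]

giving chain groups C_0 ≅ Z^6, C_1 ≅ Z^15, C_2 ≅ Z^10.

∂_1: C_1 → C_0 maps an edge to its endpoints' difference, ∂[p,q] = q − p. For instance
  ∂[2,4] = [4] − [2].
The 6×15 boundary matrix has rank 5 and Smith normal form diag(1,1,1,1,1).

Boundary ∂_2: C_2 → C_1 sends each 2-simplex [p,q,r] to [q,r] − [p,r] + [p,q]. For instance
  ∂[1,4,6] = [4,6] − [1,6] + [1,4],
  ∂[1,3,4] = [3,4] − [1,4] + [1,3].
The 15×10 boundary matrix has rank 10 and Smith normal form diag(1,1,1,1,1,1,1,1,1,2).

Reading off H_k = ker ∂_k / im ∂_{k+1}:

  H_0: rank C_0 − rank ∂_1 = 6 − 5 = 1, and the invariant factors of ∂_1 are all 1, so H_0 ≅ Z.
  H_1: rank ker ∂_1 − rank ∂_2 = (15 − 5) − 10 = 0, and ∂_2 has invariant factor 2 > 1, so H_1 ≅ Z/2.
  H_2: rank ker ∂_2 − rank ∂_3 = (10 − 10) − 0 = 0, and there is no ∂_3, so H_2 ≅ 0.

As a check, the Euler characteristic is 6 − 15 + 10 = 1, which agrees with 1 − 0 + 0 = 1.

H_0 = Z,  H_1 = Z/2,  H_2 = 0.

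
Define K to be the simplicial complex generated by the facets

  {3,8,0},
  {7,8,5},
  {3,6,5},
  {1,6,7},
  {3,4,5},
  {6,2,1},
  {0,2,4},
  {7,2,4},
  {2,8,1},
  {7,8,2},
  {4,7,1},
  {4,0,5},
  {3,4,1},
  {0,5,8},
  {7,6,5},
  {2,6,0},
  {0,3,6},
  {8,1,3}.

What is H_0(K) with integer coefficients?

H_0 ≅ Z.

Order the vertices as 0 < 1 < 2 < 3 < 4 < 5 < 6 < 7 < 8. Listing each simplex with vertices in this order, K has dimension 2 with simplices:

  0-simplices (9): [0], [1], [2], [3], [4], [5], [6], [7], [8]
  1-simplices (27): (27 of them)
  2-simplices (18): [0,2,4], [0,2,6], [0,3,6], [0,3,8], [0,4,5], [0,5,8], [1,2,6], [1,2,8], [1,3,4], [1,3,8], [1,4,7], [1,6,7], [2,4,7], [2,7,8], [3,4,5], [3,5,6], [5,6,7], [5,7,8]

giving chain groups C_0 ≅ Z^9, C_1 ≅ Z^27, C_2 ≅ Z^18.

∂_1: C_1 → C_0 maps an edge to its endpoints' difference, ∂[p,q] = q − p.
The resulting 9×27 matrix has rank 8, and its Smith normal form has invariant factors (1,1,1,1,1,1,1,1).

∂_2: C_2 → C_1 acts by ∂[p,q,r] = [q,r] − [p,r] + [p,q]. For instance
  ∂[1,4,7] = [4,7] − [1,7] + [1,4],
  ∂[1,2,8] = [2,8] − [1,8] + [1,2].
This gives a 27×18 integer matrix of rank 18; reducing to Smith normal form yields diagonal entries (1,1,1,1,1,1,1,1,1,1,1,1,1,1,1,1,1,2).

Reading off H_k = ker ∂_k / im ∂_{k+1}:

  H_0: rank C_0 − rank ∂_1 = 9 − 8 = 1, and the invariant factors of ∂_1 are all 1, so H_0 = Z.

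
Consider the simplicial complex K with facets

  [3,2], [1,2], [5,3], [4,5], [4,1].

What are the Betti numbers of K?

b_0 = 1, b_1 = 1.

K has 5 vertices, 5 edges.
rank ∂_0 = 0, rank ∂_1 = 4 ⇒ b_0 = 5 − 0 − 4 = 1; all invariant factors of ∂_1 are 1 so no torsion. So H_0 = Z.
rank ∂_1 = 4, rank ∂_2 = 0 ⇒ b_1 = 5 − 4 − 0 = 1. So H_1 = Z.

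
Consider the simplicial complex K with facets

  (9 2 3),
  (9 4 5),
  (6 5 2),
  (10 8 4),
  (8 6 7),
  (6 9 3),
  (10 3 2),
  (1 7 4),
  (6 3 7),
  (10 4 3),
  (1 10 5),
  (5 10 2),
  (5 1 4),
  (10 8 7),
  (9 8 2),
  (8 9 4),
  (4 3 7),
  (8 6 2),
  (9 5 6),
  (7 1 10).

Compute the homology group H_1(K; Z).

H_1 = Z ⊕ Z_2.

Take the total order 1 < 2 < 3 < 4 < 5 < 6 < 7 < 8 < 9 < 10 on the vertex set. Then K (dimension 2) consists of the simplices:

  0-simplices (10): [1], [2], [3], [4], [5], [6], [7], [8], [9], [10]
  1-simplices (30): (30 of them)
  2-simplices (20): (20 of them)

Hence C_0 ≅ Z^10, C_1 ≅ Z^30, C_2 ≅ Z^20.

The boundary map ∂_1: C_1 → C_0 maps an edge to its endpoints' difference, ∂[p,q] = q − p.
The 10×30 boundary matrix has rank 9 and Smith normal form diag(1,1,1,1,1,1,1,1,1).

Boundary ∂_2: C_2 → C_1 acts by ∂[p,q,r] = [q,r] − [p,r] + [p,q]. For instance
  ∂[2,5,6] = [5,6] − [2,6] + [2,5],
  ∂[5,6,9] = [6,9] − [5,9] + [5,6].
As a 30×20 matrix over Z this has rank 20, with invariant factors (1,1,1,1,1,1,1,1,1,1,1,1,1,1,1,1,1,1,1,2).

Now H_k = ker ∂_k / im ∂_{k+1}, so:

  H_1: rank ker ∂_1 − rank ∂_2 = (30 − 9) − 20 = 1, and ∂_2 has invariant factor 2 > 1, so H_1 ≅ Z ⊕ Z_2.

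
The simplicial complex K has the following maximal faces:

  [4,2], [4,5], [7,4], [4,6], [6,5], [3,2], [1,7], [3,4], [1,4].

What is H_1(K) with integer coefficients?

We work with the vertex ordering 1 < 2 < 3 < 4 < 5 < 6 < 7. The simplices of K, each written with vertices in increasing order, are:

  0-simplices (7): [1], [2], [3], [4], [5], [6], [7]
  1-simplices (9): [1,4], [1,7], [2,3], [2,4], [3,4], [4,5], [4,6], [4,7], [5,6]

Hence C_0 ≅ Z^7, C_1 ≅ Z^9.

The boundary map ∂_1: C_1 → C_0 maps an edge to its endpoints' difference, ∂[p,q] = q − p. For instance
  ∂[2,3] = [3] − [2].
As a 7×9 matrix over Z this has rank 6, with invariant factors (1,1,1,1,1,1).

From H_k ≅ ker(∂_k) / im(∂_{k+1}) we obtain:

  H_1: rank ker ∂_1 − rank ∂_2 = (9 − 6) − 0 = 3, and there is no ∂_2, so H_1 = Z^3.

H_1 ≅ Z^3.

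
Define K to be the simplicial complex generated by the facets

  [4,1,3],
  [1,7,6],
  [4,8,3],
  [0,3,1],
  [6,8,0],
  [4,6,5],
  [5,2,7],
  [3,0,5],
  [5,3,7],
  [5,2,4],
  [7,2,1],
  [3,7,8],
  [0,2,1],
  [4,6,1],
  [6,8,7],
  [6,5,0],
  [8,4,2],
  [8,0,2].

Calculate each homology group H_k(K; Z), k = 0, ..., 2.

Take the total order 0 < 1 < 2 < 3 < 4 < 5 < 6 < 7 < 8 on the vertex set. Then K (dimension 2) consists of the simplices:

  0-simplices (9): [0], [1], [2], [3], [4], [5], [6], [7], [8]
  1-simplices (27): (27 of them)
  2-simplices (18): [0,1,2], [0,1,3], [0,2,8], [0,3,5], [0,5,6], [0,6,8], [1,2,7], [1,3,4], [1,4,6], [1,6,7], [2,4,5], [2,4,8], [2,5,7], [3,4,8], [3,5,7], [3,7,8], [4,5,6], [6,7,8]

Hence C_0 ≅ Z^9, C_1 ≅ Z^27, C_2 ≅ Z^18.

Boundary ∂_1: C_1 → C_0 maps an edge to its endpoints' difference, ∂[p,q] = q − p. For instance
  ∂[3,7] = [7] − [3].
As a 9×27 matrix over Z this has rank 8, with invariant factors (1,1,1,1,1,1,1,1).

Boundary ∂_2: C_2 → C_1 maps a triangle to the signed sum of its edges. For instance
  ∂[3,4,8] = [4,8] − [3,8] + [3,4],
  ∂[3,5,7] = [5,7] − [3,7] + [3,5].
The resulting 27×18 matrix has rank 17, and its Smith normal form has invariant factors (1,1,1,1,1,1,1,1,1,1,1,1,1,1,1,1,1).

Computing H_k = (kernel of ∂_k) / (image of ∂_{k+1}):

  H_0: rank C_0 − rank ∂_1 = 9 − 8 = 1, and the invariant factors of ∂_1 are all 1, so H_0 ≅ Z.
  H_1: rank ker ∂_1 − rank ∂_2 = (27 − 8) − 17 = 2, and the invariant factors of ∂_2 are all 1, so H_1 ≅ Z^2.
  H_2: rank ker ∂_2 − rank ∂_3 = (18 − 17) − 0 = 1, and there is no ∂_3, so H_2 ≅ Z.

H_0 ≅ Z,  H_1 ≅ Z^2,  H_2 ≅ Z.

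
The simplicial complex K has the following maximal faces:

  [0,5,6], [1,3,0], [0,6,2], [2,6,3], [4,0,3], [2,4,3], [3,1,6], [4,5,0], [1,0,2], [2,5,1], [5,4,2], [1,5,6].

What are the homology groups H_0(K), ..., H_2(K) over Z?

Order the vertices as 0 < 1 < 2 < 3 < 4 < 5 < 6. Listing each simplex with vertices in this order, K has dimension 2 with simplices:

  0-simplices (7): [0], [1], [2], [3], [4], [5], [6]
  1-simplices (18): [0,1], [0,2], [0,3], [0,4], [0,5], [0,6], [1,2], [1,3], [1,5], [1,6], [2,3], [2,4], [2,5], [2,6], [3,4], [3,6], [4,5], [5,6]
  2-simplices (12): [0,1,2], [0,1,3], [0,2,6], [0,3,4], [0,4,5], [0,5,6], [1,2,5], [1,3,6], [1,5,6], [2,3,4], [2,3,6], [2,4,5]

so the chain groups are C_0 ≅ Z^7, C_1 ≅ Z^18, C_2 ≅ Z^12.

∂_1: C_1 → C_0 sends each edge [p,q] (with p < q) to q − p. For instance
  ∂[1,2] = [2] − [1].
The resulting 7×18 matrix has rank 6, and its Smith normal form has invariant factors (1,1,1,1,1,1).

The boundary map ∂_2: C_2 → C_1 sends each 2-simplex [p,q,r] to [q,r] − [p,r] + [p,q]. For instance
  ∂[0,1,2] = [1,2] − [0,2] + [0,1],
  ∂[1,3,6] = [3,6] − [1,6] + [1,3].
This gives a 18×12 integer matrix of rank 12; reducing to Smith normal form yields diagonal entries (1,1,1,1,1,1,1,1,1,1,1,2).

Reading off H_k = ker ∂_k / im ∂_{k+1}:

  H_0: rank C_0 − rank ∂_1 = 7 − 6 = 1, and the invariant factors of ∂_1 are all 1, so H_0 = Z.
  H_1: rank ker ∂_1 − rank ∂_2 = (18 − 6) − 12 = 0, and ∂_2 has invariant factor 2 > 1, so H_1 = Z/2Z.
  H_2: rank ker ∂_2 − rank ∂_3 = (12 − 12) − 0 = 0, and there is no ∂_3, so H_2 = 0.

As a check, the Euler characteristic is 7 − 18 + 12 = 1, which agrees with 1 − 0 + 0 = 1.

H_0 ≅ Z,  H_1 ≅ Z/2Z,  H_2 = 0.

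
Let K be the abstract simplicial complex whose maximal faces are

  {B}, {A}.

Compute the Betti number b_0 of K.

Fix the vertex order A < B and write every simplex with vertices in increasing order. Then dim K = 0 and the simplices of K are:

  0-simplices (2): A, B

so the chain groups are C_0 ≅ Z^2.

From H_k ≅ ker(∂_k) / im(∂_{k+1}) we obtain:

  H_0: rank C_0 − rank ∂_1 = 2 − 0 = 2, and there is no ∂_1, so H_0 ≅ Z^2.

Hence the Betti numbers are b_0 = 2.

b_0 = 2.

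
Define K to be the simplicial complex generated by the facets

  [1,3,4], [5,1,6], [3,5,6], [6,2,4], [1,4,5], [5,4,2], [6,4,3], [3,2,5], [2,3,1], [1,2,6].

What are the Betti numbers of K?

b_0 = 1, b_1 = 0, b_2 = 0.

K has 6 vertices, 15 edges, 10 triangles.
rank ∂_0 = 0, rank ∂_1 = 5 ⇒ b_0 = 6 − 0 − 5 = 1; all invariant factors of ∂_1 are 1 so no torsion. So H_0 = Z.
rank ∂_1 = 5, rank ∂_2 = 10 ⇒ b_1 = 15 − 5 − 10 = 0; ∂_2 has invariant factor(s) [2] giving torsion. So H_1 = Z/2.
rank ∂_2 = 10, rank ∂_3 = 0 ⇒ b_2 = 10 − 10 − 0 = 0. So H_2 = 0.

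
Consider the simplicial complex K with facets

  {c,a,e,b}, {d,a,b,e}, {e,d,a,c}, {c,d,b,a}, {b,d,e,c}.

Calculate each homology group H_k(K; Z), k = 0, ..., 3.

Order the vertices as a < b < c < d < e. Listing each simplex with vertices in this order, K has dimension 3 with simplices:

  0-simplices (5): a, b, c, d, e
  1-simplices (10): ab, ac, ad, ae, bc, bd, be, cd, ce, de
  2-simplices (10): abc, abd, abe, acd, ace, ade, bcd, bce, bde, cde
  3-simplices (5): abcd, abce, abde, acde, bcde

so the chain groups are C_0 ≅ Z^5, C_1 ≅ Z^10, C_2 ≅ Z^10, C_3 ≅ Z^5.

∂_1: C_1 → C_0 sends each edge [p,q] (with p < q) to q − p. For instance
  ∂ae = e − a.
As a 5×10 matrix over Z this has rank 4, with invariant factors (1,1,1,1).

The boundary map ∂_2: C_2 → C_1 sends each 2-simplex [p,q,r] to [q,r] − [p,r] + [p,q]. For instance
  ∂abd = bd − ad + ab,
  ∂abe = be − ae + ab.
This gives a 10×10 integer matrix of rank 6; reducing to Smith normal form yields diagonal entries (1,1,1,1,1,1).

Boundary ∂_3: C_3 → C_2 sends each 3-simplex σ to the alternating sum Σ_i (−1)^i (σ with its i-th vertex removed). For instance
  ∂acde = cde − ade + ace − acd,
  ∂abce = bce − ace + abe − abc.
This gives a 10×5 integer matrix of rank 4; reducing to Smith normal form yields diagonal entries (1,1,1,1).

Computing H_k = (kernel of ∂_k) / (image of ∂_{k+1}):

  H_0: rank C_0 − rank ∂_1 = 5 − 4 = 1, and the invariant factors of ∂_1 are all 1, so H_0 = Z.
  H_1: rank ker ∂_1 − rank ∂_2 = (10 − 4) − 6 = 0, and the invariant factors of ∂_2 are all 1, so H_1 = 0.
  H_2: rank ker ∂_2 − rank ∂_3 = (10 − 6) − 4 = 0, and the invariant factors of ∂_3 are all 1, so H_2 = 0.
  H_3: rank ker ∂_3 − rank ∂_4 = (5 − 4) − 0 = 1, and there is no ∂_4, so H_3 = Z.

H_0 ≅ Z,  H_1 = 0,  H_2 = 0,  H_3 ≅ Z.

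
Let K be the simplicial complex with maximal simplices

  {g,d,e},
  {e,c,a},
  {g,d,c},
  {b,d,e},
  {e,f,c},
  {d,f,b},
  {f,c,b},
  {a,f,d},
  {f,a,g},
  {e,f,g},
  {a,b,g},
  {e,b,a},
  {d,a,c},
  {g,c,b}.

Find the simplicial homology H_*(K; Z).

Take the total order a < b < c < d < e < f < g on the vertex set. Then K (dimension 2) consists of the simplices:

  0-simplices (7): a, b, c, d, e, f, g
  1-simplices (21): ab, ac, ad, ae, af, ag, bc, bd, be, bf, bg, cd, ce, cf, cg, de, df, dg, ef, eg, fg
  2-simplices (14): abe, abg, acd, ace, adf, afg, bcf, bcg, bde, bdf, cdg, cef, deg, efg

so the chain groups are C_0 ≅ Z^7, C_1 ≅ Z^21, C_2 ≅ Z^14.

∂_1: C_1 → C_0 sends each edge [p,q] (with p < q) to q − p. For instance
  ∂ae = e − a.
As a 7×21 matrix over Z this has rank 6, with invariant factors (1,1,1,1,1,1).

∂_2: C_2 → C_1 sends each 2-simplex [p,q,r] to [q,r] − [p,r] + [p,q]. For instance
  ∂efg = fg − eg + ef,
  ∂abg = bg − ag + ab.
As a 21×14 matrix over Z this has rank 13, with invariant factors (1,1,1,1,1,1,1,1,1,1,1,1,1).

Computing H_k = (kernel of ∂_k) / (image of ∂_{k+1}):

  H_0: rank C_0 − rank ∂_1 = 7 − 6 = 1, and the invariant factors of ∂_1 are all 1, so H_0 ≅ Z.
  H_1: rank ker ∂_1 − rank ∂_2 = (21 − 6) − 13 = 2, and the invariant factors of ∂_2 are all 1, so H_1 ≅ Z^2.
  H_2: rank ker ∂_2 − rank ∂_3 = (14 − 13) − 0 = 1, and there is no ∂_3, so H_2 ≅ Z.

As a check, the Euler characteristic is 7 − 21 + 14 = 0, which agrees with 1 − 2 + 1 = 0.
(K is a triangulation of the torus T^2.)

H_0 ≅ Z,  H_1 ≅ Z^2,  H_2 ≅ Z.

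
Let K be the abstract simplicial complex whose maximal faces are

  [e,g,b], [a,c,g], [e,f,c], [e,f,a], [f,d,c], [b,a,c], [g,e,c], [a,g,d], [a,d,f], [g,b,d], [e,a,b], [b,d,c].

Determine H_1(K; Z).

H_1 ≅ Z/2.

K has 7 vertices, 18 edges, 12 triangles.
rank ∂_1 = 6, rank ∂_2 = 12 ⇒ b_1 = 18 − 6 − 12 = 0; ∂_2 has invariant factor(s) [2] giving torsion. So H_1 ≅ Z/2.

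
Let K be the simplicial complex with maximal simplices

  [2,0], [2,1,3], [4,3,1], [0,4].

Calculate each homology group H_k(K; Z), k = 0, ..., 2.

H_0 = Z,  H_1 = Z,  H_2 = 0.

Fix the vertex order 0 < 1 < 2 < 3 < 4 and write every simplex with vertices in increasing order. Then dim K = 2 and the simplices of K are:

  0-simplices (5): [0], [1], [2], [3], [4]
  1-simplices (7): [0,2], [0,4], [1,2], [1,3], [1,4], [2,3], [3,4]
  2-simplices (2): [1,2,3], [1,3,4]

giving chain groups C_0 ≅ Z^5, C_1 ≅ Z^7, C_2 ≅ Z^2.

The boundary map ∂_1: C_1 → C_0 maps an edge to its endpoints' difference, ∂[p,q] = q − p.
The 5×7 boundary matrix has rank 4 and Smith normal form diag(1,1,1,1).

Boundary ∂_2: C_2 → C_1 acts by ∂[p,q,r] = [q,r] − [p,r] + [p,q]. For instance
  ∂[1,3,4] = [3,4] − [1,4] + [1,3],
  ∂[1,2,3] = [2,3] − [1,3] + [1,2].
The 7×2 boundary matrix has rank 2 and Smith normal form diag(1,1).

From H_k ≅ ker(∂_k) / im(∂_{k+1}) we obtain:

  H_0: rank C_0 − rank ∂_1 = 5 − 4 = 1, and the invariant factors of ∂_1 are all 1, so H_0 = Z.
  H_1: rank ker ∂_1 − rank ∂_2 = (7 − 4) − 2 = 1, and the invariant factors of ∂_2 are all 1, so H_1 = Z.
  H_2: rank ker ∂_2 − rank ∂_3 = (2 − 2) − 0 = 0, and there is no ∂_3, so H_2 = 0.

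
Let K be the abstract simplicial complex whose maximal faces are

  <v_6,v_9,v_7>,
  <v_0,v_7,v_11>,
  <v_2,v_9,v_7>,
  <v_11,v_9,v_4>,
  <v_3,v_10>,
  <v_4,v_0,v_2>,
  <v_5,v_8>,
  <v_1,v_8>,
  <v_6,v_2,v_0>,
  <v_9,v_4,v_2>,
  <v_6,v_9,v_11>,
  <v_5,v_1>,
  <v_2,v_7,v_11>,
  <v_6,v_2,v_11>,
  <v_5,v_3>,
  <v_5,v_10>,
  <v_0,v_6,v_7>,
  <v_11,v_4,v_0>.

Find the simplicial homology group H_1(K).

Order the vertices as v_0 < v_1 < v_2 < v_3 < v_4 < v_5 < v_6 < v_7 < v_8 < v_9 < v_10 < v_11. Listing each simplex with vertices in this order, K has dimension 2 with simplices:

  0-simplices (12): [v_0], [v_1], [v_2], [v_3], [v_4], [v_5], [v_6], [v_7], [v_8], [v_9], [v_10], [v_11]
  1-simplices (24): (24 of them)
  2-simplices (12): (12 of them)

giving chain groups C_0 ≅ Z^12, C_1 ≅ Z^24, C_2 ≅ Z^12.

The boundary map ∂_1: C_1 → C_0 sends each edge [p,q] (with p < q) to q − p. For instance
  ∂[v_1,v_8] = [v_8] − [v_1].
This gives a 12×24 integer matrix of rank 10; reducing to Smith normal form yields diagonal entries (1,1,1,1,1,1,1,1,1,1).

Boundary ∂_2: C_2 → C_1 acts by ∂[p,q,r] = [q,r] − [p,r] + [p,q]. For instance
  ∂[v_6,v_7,v_9] = [v_7,v_9] − [v_6,v_9] + [v_6,v_7],
  ∂[v_2,v_7,v_11] = [v_7,v_11] − [v_2,v_11] + [v_2,v_7].
The 24×12 boundary matrix has rank 12 and Smith normal form diag(1,1,1,1,1,1,1,1,1,1,1,2).

Computing H_k = (kernel of ∂_k) / (image of ∂_{k+1}):

  H_1: rank ker ∂_1 − rank ∂_2 = (24 − 10) − 12 = 2, and ∂_2 has invariant factor 2 > 1, so H_1 = Z^2 ⊕ Z_2.

H_1 = Z^2 ⊕ Z_2.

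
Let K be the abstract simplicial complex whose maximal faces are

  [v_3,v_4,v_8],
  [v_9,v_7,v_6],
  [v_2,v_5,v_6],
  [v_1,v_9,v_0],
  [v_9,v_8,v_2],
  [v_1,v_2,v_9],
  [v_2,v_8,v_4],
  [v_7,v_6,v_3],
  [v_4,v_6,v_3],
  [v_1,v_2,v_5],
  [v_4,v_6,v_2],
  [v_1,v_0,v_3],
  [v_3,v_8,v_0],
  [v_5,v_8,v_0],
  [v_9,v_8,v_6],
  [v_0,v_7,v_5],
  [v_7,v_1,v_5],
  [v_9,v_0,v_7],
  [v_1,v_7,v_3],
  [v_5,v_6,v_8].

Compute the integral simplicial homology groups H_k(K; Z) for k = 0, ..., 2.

K has 10 vertices, 30 edges, 20 triangles.
rank ∂_0 = 0, rank ∂_1 = 9 ⇒ b_0 = 10 − 0 − 9 = 1; all invariant factors of ∂_1 are 1 so no torsion. So H_0 = Z.
rank ∂_1 = 9, rank ∂_2 = 20 ⇒ b_1 = 30 − 9 − 20 = 1; ∂_2 has invariant factor(s) [2] giving torsion. So H_1 = Z ⊕ Z/2Z.
rank ∂_2 = 20, rank ∂_3 = 0 ⇒ b_2 = 20 − 20 − 0 = 0. So H_2 = 0.

H_0 ≅ Z,  H_1 ≅ Z ⊕ Z/2Z,  H_2 = 0.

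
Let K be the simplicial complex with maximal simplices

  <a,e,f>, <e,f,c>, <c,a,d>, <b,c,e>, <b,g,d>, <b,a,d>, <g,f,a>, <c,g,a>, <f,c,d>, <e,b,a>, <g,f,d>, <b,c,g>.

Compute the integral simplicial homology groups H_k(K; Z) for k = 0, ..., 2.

Fix the vertex order a < b < c < d < e < f < g and write every simplex with vertices in increasing order. Then dim K = 2 and the simplices of K are:

  0-simplices (7): a, b, c, d, e, f, g
  1-simplices (18): ab, ac, ad, ae, af, ag, bc, bd, be, bg, cd, ce, cf, cg, df, dg, ef, fg
  2-simplices (12): abd, abe, acd, acg, aef, afg, bce, bcg, bdg, cdf, cef, dfg

so the chain groups are C_0 ≅ Z^7, C_1 ≅ Z^18, C_2 ≅ Z^12.

Boundary ∂_1: C_1 → C_0 sends each edge [p,q] (with p < q) to q − p. For instance
  ∂ae = e − a.
This gives a 7×18 integer matrix of rank 6; reducing to Smith normal form yields diagonal entries (1,1,1,1,1,1).

The boundary map ∂_2: C_2 → C_1 sends each 2-simplex [p,q,r] to [q,r] − [p,r] + [p,q]. For instance
  ∂cdf = df − cf + cd,
  ∂aef = ef − af + ae.
The 18×12 boundary matrix has rank 12 and Smith normal form diag(1,1,1,1,1,1,1,1,1,1,1,2).

Computing H_k = (kernel of ∂_k) / (image of ∂_{k+1}):

  H_0: rank C_0 − rank ∂_1 = 7 − 6 = 1, and the invariant factors of ∂_1 are all 1, so H_0 = Z.
  H_1: rank ker ∂_1 − rank ∂_2 = (18 − 6) − 12 = 0, and ∂_2 has invariant factor 2 > 1, so H_1 = Z/2.
  H_2: rank ker ∂_2 − rank ∂_3 = (12 − 12) − 0 = 0, and there is no ∂_3, so H_2 = 0.

H_0 = Z,  H_1 = Z/2,  H_2 = 0.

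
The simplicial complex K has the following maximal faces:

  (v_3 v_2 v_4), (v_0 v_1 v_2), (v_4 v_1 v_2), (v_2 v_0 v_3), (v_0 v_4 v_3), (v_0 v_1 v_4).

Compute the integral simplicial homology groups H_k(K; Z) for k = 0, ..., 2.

H_0 ≅ Z,  H_1 = 0,  H_2 ≅ Z.

We work with the vertex ordering v_0 < v_1 < v_2 < v_3 < v_4. The simplices of K, each written with vertices in increasing order, are:

  0-simplices (5): [v_0], [v_1], [v_2], [v_3], [v_4]
  1-simplices (9): [v_0,v_1], [v_0,v_2], [v_0,v_3], [v_0,v_4], [v_1,v_2], [v_1,v_4], [v_2,v_3], [v_2,v_4], [v_3,v_4]
  2-simplices (6): [v_0,v_1,v_2], [v_0,v_1,v_4], [v_0,v_2,v_3], [v_0,v_3,v_4], [v_1,v_2,v_4], [v_2,v_3,v_4]

Hence C_0 ≅ Z^5, C_1 ≅ Z^9, C_2 ≅ Z^6.

Boundary ∂_1: C_1 → C_0 maps an edge to its endpoints' difference, ∂[p,q] = q − p. For instance
  ∂[v_0,v_3] = [v_3] − [v_0].
This gives a 5×9 integer matrix of rank 4; reducing to Smith normal form yields diagonal entries (1,1,1,1).

∂_2: C_2 → C_1 sends each 2-simplex [p,q,r] to [q,r] − [p,r] + [p,q]. For instance
  ∂[v_0,v_2,v_3] = [v_2,v_3] − [v_0,v_3] + [v_0,v_2],
  ∂[v_0,v_1,v_2] = [v_1,v_2] − [v_0,v_2] + [v_0,v_1].
This gives a 9×6 integer matrix of rank 5; reducing to Smith normal form yields diagonal entries (1,1,1,1,1).

Reading off H_k = ker ∂_k / im ∂_{k+1}:

  H_0: rank C_0 − rank ∂_1 = 5 − 4 = 1, and the invariant factors of ∂_1 are all 1, so H_0 ≅ Z.
  H_1: rank ker ∂_1 − rank ∂_2 = (9 − 4) − 5 = 0, and the invariant factors of ∂_2 are all 1, so H_1 ≅ 0.
  H_2: rank ker ∂_2 − rank ∂_3 = (6 − 5) − 0 = 1, and there is no ∂_3, so H_2 ≅ Z.

As a check, the Euler characteristic is 5 − 9 + 6 = 2, which agrees with 1 − 0 + 1 = 2.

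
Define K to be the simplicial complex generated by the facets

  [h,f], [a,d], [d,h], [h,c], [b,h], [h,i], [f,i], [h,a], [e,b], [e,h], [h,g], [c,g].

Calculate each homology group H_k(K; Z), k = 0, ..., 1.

K has 9 vertices, 12 edges.
rank ∂_0 = 0, rank ∂_1 = 8 ⇒ b_0 = 9 − 0 − 8 = 1; all invariant factors of ∂_1 are 1 so no torsion. So H_0 = Z.
rank ∂_1 = 8, rank ∂_2 = 0 ⇒ b_1 = 12 − 8 − 0 = 4. So H_1 = Z^4.

H_0 = Z,  H_1 = Z^4.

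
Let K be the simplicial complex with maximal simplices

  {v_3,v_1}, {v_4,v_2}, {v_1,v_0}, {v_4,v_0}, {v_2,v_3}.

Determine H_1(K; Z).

H_1 ≅ Z.

Order the vertices as v_0 < v_1 < v_2 < v_3 < v_4. Listing each simplex with vertices in this order, K has dimension 1 with simplices:

  0-simplices (5): [v_0], [v_1], [v_2], [v_3], [v_4]
  1-simplices (5): [v_0,v_1], [v_0,v_4], [v_1,v_3], [v_2,v_3], [v_2,v_4]

giving chain groups C_0 ≅ Z^5, C_1 ≅ Z^5.

The boundary map ∂_1: C_1 → C_0 sends each edge [p,q] (with p < q) to q − p. For instance
  ∂[v_2,v_3] = [v_3] − [v_2].
The 5×5 boundary matrix has rank 4 and Smith normal form diag(1,1,1,1).

Reading off H_k = ker ∂_k / im ∂_{k+1}:

  H_1: rank ker ∂_1 − rank ∂_2 = (5 − 4) − 0 = 1, and there is no ∂_2, so H_1 = Z.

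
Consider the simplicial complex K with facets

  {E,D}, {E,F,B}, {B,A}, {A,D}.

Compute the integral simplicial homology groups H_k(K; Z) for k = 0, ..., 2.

H_0 ≅ Z,  H_1 ≅ Z,  H_2 = 0.

We work with the vertex ordering A < B < D < E < F. The simplices of K, each written with vertices in increasing order, are:

  0-simplices (5): A, B, D, E, F
  1-simplices (6): AB, AD, BE, BF, DE, EF
  2-simplices (1): BEF

Hence C_0 ≅ Z^5, C_1 ≅ Z^6, C_2 ≅ Z^1.

∂_1: C_1 → C_0 maps an edge to its endpoints' difference, ∂[p,q] = q − p. For instance
  ∂AB = B − A.
As a 5×6 matrix over Z this has rank 4, with invariant factors (1,1,1,1).

∂_2: C_2 → C_1 maps a triangle to the signed sum of its edges. For instance
  ∂BEF = EF − BF + BE.
The resulting 6×1 matrix has rank 1, and its Smith normal form has invariant factors (1).

Reading off H_k = ker ∂_k / im ∂_{k+1}:

  H_0: rank C_0 − rank ∂_1 = 5 − 4 = 1, and the invariant factors of ∂_1 are all 1, so H_0 = Z.
  H_1: rank ker ∂_1 − rank ∂_2 = (6 − 4) − 1 = 1, and the invariant factors of ∂_2 are all 1, so H_1 = Z.
  H_2: rank ker ∂_2 − rank ∂_3 = (1 − 1) − 0 = 0, and there is no ∂_3, so H_2 = 0.

As a check, the Euler characteristic is 5 − 6 + 1 = 0, which agrees with 1 − 1 + 0 = 0.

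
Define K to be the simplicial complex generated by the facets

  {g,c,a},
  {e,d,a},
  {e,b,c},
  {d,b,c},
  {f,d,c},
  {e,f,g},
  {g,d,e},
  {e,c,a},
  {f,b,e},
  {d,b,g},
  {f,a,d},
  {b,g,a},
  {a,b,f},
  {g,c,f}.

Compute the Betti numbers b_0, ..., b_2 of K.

Order the vertices as a < b < c < d < e < f < g. Listing each simplex with vertices in this order, K has dimension 2 with simplices:

  0-simplices (7): a, b, c, d, e, f, g
  1-simplices (21): ab, ac, ad, ae, af, ag, bc, bd, be, bf, bg, cd, ce, cf, cg, de, df, dg, ef, eg, fg
  2-simplices (14): abf, abg, ace, acg, ade, adf, bcd, bce, bdg, bef, cdf, cfg, deg, efg

Hence C_0 ≅ Z^7, C_1 ≅ Z^21, C_2 ≅ Z^14.

The boundary map ∂_1: C_1 → C_0 maps an edge to its endpoints' difference, ∂[p,q] = q − p. For instance
  ∂fg = g − f.
This gives a 7×21 integer matrix of rank 6; reducing to Smith normal form yields diagonal entries (1,1,1,1,1,1).

The boundary map ∂_2: C_2 → C_1 maps a triangle to the signed sum of its edges. For instance
  ∂bdg = dg − bg + bd,
  ∂adf = df − af + ad.
As a 21×14 matrix over Z this has rank 13, with invariant factors (1,1,1,1,1,1,1,1,1,1,1,1,1).

From H_k ≅ ker(∂_k) / im(∂_{k+1}) we obtain:

  H_0: rank C_0 − rank ∂_1 = 7 − 6 = 1, and the invariant factors of ∂_1 are all 1, so H_0 = Z.
  H_1: rank ker ∂_1 − rank ∂_2 = (21 − 6) − 13 = 2, and the invariant factors of ∂_2 are all 1, so H_1 = Z^2.
  H_2: rank ker ∂_2 − rank ∂_3 = (14 − 13) − 0 = 1, and there is no ∂_3, so H_2 = Z.

Hence the Betti numbers are b_0 = 1, b_1 = 2, b_2 = 1.

b_0 = 1, b_1 = 2, b_2 = 1.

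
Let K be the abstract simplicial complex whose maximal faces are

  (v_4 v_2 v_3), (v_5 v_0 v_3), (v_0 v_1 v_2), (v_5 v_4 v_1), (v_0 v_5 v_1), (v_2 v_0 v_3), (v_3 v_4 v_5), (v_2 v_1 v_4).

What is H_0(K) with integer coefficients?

Take the total order v_0 < v_1 < v_2 < v_3 < v_4 < v_5 on the vertex set. Then K (dimension 2) consists of the simplices:

  0-simplices (6): [v_0], [v_1], [v_2], [v_3], [v_4], [v_5]
  1-simplices (12): [v_0,v_1], [v_0,v_2], [v_0,v_3], [v_0,v_5], [v_1,v_2], [v_1,v_4], [v_1,v_5], [v_2,v_3], [v_2,v_4], [v_3,v_4], [v_3,v_5], [v_4,v_5]
  2-simplices (8): [v_0,v_1,v_2], [v_0,v_1,v_5], [v_0,v_2,v_3], [v_0,v_3,v_5], [v_1,v_2,v_4], [v_1,v_4,v_5], [v_2,v_3,v_4], [v_3,v_4,v_5]

giving chain groups C_0 ≅ Z^6, C_1 ≅ Z^12, C_2 ≅ Z^8.

∂_1: C_1 → C_0 sends each edge [p,q] (with p < q) to q − p. For instance
  ∂[v_1,v_5] = [v_5] − [v_1].
The 6×12 boundary matrix has rank 5 and Smith normal form diag(1,1,1,1,1).

∂_2: C_2 → C_1 sends each 2-simplex [p,q,r] to [q,r] − [p,r] + [p,q]. For instance
  ∂[v_2,v_3,v_4] = [v_3,v_4] − [v_2,v_4] + [v_2,v_3],
  ∂[v_1,v_4,v_5] = [v_4,v_5] − [v_1,v_5] + [v_1,v_4].
The resulting 12×8 matrix has rank 7, and its Smith normal form has invariant factors (1,1,1,1,1,1,1).

From H_k ≅ ker(∂_k) / im(∂_{k+1}) we obtain:

  H_0: rank C_0 − rank ∂_1 = 6 − 5 = 1, and the invariant factors of ∂_1 are all 1, so H_0 ≅ Z.

(K is a triangulation of the 2-sphere S^2.)

H_0 = Z.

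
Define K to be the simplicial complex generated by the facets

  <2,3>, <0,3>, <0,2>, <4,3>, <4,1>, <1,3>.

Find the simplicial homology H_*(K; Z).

Fix the vertex order 0 < 1 < 2 < 3 < 4 and write every simplex with vertices in increasing order. Then dim K = 1 and the simplices of K are:

  0-simplices (5): [0], [1], [2], [3], [4]
  1-simplices (6): [0,2], [0,3], [1,3], [1,4], [2,3], [3,4]

so the chain groups are C_0 ≅ Z^5, C_1 ≅ Z^6.

The boundary map ∂_1: C_1 → C_0 is given by ∂[p,q] = [q] − [p]. For instance
  ∂[3,4] = [4] − [3].
The 5×6 boundary matrix has rank 4 and Smith normal form diag(1,1,1,1).

From H_k ≅ ker(∂_k) / im(∂_{k+1}) we obtain:

  H_0: rank C_0 − rank ∂_1 = 5 − 4 = 1, and the invariant factors of ∂_1 are all 1, so H_0 = Z.
  H_1: rank ker ∂_1 − rank ∂_2 = (6 − 4) − 0 = 2, and there is no ∂_2, so H_1 = Z^2.

H_0 ≅ Z,  H_1 ≅ Z^2.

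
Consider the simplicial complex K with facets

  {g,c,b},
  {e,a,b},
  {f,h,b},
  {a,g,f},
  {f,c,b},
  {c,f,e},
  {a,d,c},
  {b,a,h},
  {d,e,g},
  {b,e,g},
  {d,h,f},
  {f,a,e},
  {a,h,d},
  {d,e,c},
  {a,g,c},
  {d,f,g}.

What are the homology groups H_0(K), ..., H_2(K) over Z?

H_0 = Z,  H_1 = Z^2,  H_2 = Z.

Fix the vertex order a < b < c < d < e < f < g < h and write every simplex with vertices in increasing order. Then dim K = 2 and the simplices of K are:

  0-simplices (8): a, b, c, d, e, f, g, h
  1-simplices (24): ab, ac, ad, ae, af, ag, ah, bc, be, bf, bg, bh, cd, ce, cf, cg, de, df, dg, dh, ef, eg, fg, fh
  2-simplices (16): abe, abh, acd, acg, adh, aef, afg, bcf, bcg, beg, bfh, cde, cef, deg, dfg, dfh

giving chain groups C_0 ≅ Z^8, C_1 ≅ Z^24, C_2 ≅ Z^16.

Boundary ∂_1: C_1 → C_0 maps an edge to its endpoints' difference, ∂[p,q] = q − p.
As a 8×24 matrix over Z this has rank 7, with invariant factors (1,1,1,1,1,1,1).

Boundary ∂_2: C_2 → C_1 maps a triangle to the signed sum of its edges. For instance
  ∂acg = cg − ag + ac,
  ∂abe = be − ae + ab.
The 24×16 boundary matrix has rank 15 and Smith normal form diag(1,1,1,1,1,1,1,1,1,1,1,1,1,1,1).

Computing H_k = (kernel of ∂_k) / (image of ∂_{k+1}):

  H_0: rank C_0 − rank ∂_1 = 8 − 7 = 1, and the invariant factors of ∂_1 are all 1, so H_0 = Z.
  H_1: rank ker ∂_1 − rank ∂_2 = (24 − 7) − 15 = 2, and the invariant factors of ∂_2 are all 1, so H_1 = Z^2.
  H_2: rank ker ∂_2 − rank ∂_3 = (16 − 15) − 0 = 1, and there is no ∂_3, so H_2 = Z.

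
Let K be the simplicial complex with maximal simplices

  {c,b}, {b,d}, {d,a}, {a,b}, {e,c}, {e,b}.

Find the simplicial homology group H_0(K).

H_0 = Z.

Order the vertices as a < b < c < d < e. Listing each simplex with vertices in this order, K has dimension 1 with simplices:

  0-simplices (5): a, b, c, d, e
  1-simplices (6): ab, ad, bc, bd, be, ce

giving chain groups C_0 ≅ Z^5, C_1 ≅ Z^6.

The boundary map ∂_1: C_1 → C_0 is given by ∂[p,q] = [q] − [p].
The resulting 5×6 matrix has rank 4, and its Smith normal form has invariant factors (1,1,1,1).

Reading off H_k = ker ∂_k / im ∂_{k+1}:

  H_0: rank C_0 − rank ∂_1 = 5 − 4 = 1, and the invariant factors of ∂_1 are all 1, so H_0 ≅ Z.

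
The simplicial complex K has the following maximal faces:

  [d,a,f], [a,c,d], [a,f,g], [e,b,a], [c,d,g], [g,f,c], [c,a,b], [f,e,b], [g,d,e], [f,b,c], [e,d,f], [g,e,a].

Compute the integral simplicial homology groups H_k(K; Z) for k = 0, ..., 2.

We work with the vertex ordering a < b < c < d < e < f < g. The simplices of K, each written with vertices in increasing order, are:

  0-simplices (7): a, b, c, d, e, f, g
  1-simplices (18): ab, ac, ad, ae, af, ag, bc, be, bf, cd, cf, cg, de, df, dg, ef, eg, fg
  2-simplices (12): abc, abe, acd, adf, aeg, afg, bcf, bef, cdg, cfg, def, deg

Hence C_0 ≅ Z^7, C_1 ≅ Z^18, C_2 ≅ Z^12.

Boundary ∂_1: C_1 → C_0 sends each edge [p,q] (with p < q) to q − p. For instance
  ∂af = f − a.
The 7×18 boundary matrix has rank 6 and Smith normal form diag(1,1,1,1,1,1).

∂_2: C_2 → C_1 sends each 2-simplex [p,q,r] to [q,r] − [p,r] + [p,q]. For instance
  ∂deg = eg − dg + de,
  ∂aeg = eg − ag + ae.
This gives a 18×12 integer matrix of rank 12; reducing to Smith normal form yields diagonal entries (1,1,1,1,1,1,1,1,1,1,1,2).

Reading off H_k = ker ∂_k / im ∂_{k+1}:

  H_0: rank C_0 − rank ∂_1 = 7 − 6 = 1, and the invariant factors of ∂_1 are all 1, so H_0 ≅ Z.
  H_1: rank ker ∂_1 − rank ∂_2 = (18 − 6) − 12 = 0, and ∂_2 has invariant factor 2 > 1, so H_1 ≅ Z/2.
  H_2: rank ker ∂_2 − rank ∂_3 = (12 − 12) − 0 = 0, and there is no ∂_3, so H_2 ≅ 0.

H_0 ≅ Z,  H_1 ≅ Z/2,  H_2 = 0.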